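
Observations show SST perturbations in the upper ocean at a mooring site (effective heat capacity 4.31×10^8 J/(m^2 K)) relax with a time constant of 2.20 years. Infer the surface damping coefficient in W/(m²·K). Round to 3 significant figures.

Areal heat capacity C = 4.31×10^8 J/(m^2 K) (given).
τ = 2.20 years = 6.94×10^7 s.
λ = C / τ = 4.31×10^8 / 6.94×10^7 = 6.21 W/(m²·K).

6.21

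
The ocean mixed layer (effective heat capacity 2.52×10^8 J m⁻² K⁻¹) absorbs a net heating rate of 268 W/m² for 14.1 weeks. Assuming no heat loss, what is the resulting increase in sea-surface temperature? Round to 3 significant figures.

9.07 K

Areal heat capacity C = 2.52×10^8 J m⁻² K⁻¹ (given).
Net heat input Q = F Δt = 268 × (14.1 weeks × 6.048×10^5 s/week) = 2.29×10^9 J/m².
ΔT = Q / C = 2.29×10^9 / 2.52×10^8 = 9.07 K.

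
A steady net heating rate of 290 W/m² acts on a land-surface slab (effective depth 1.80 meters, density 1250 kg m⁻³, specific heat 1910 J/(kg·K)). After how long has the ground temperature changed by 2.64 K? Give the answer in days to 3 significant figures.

Areal heat capacity C = ρ c_p D = 1250 × 1910 × 1.80 = 4.30×10^6 J m⁻² K⁻¹.
Time required: Δt = C ΔT / F = 4.30×10^6 × 2.64 / 290 = 39100 s.
In days: 39100 s / (86400 s/day) = 0.453 days.

0.453 days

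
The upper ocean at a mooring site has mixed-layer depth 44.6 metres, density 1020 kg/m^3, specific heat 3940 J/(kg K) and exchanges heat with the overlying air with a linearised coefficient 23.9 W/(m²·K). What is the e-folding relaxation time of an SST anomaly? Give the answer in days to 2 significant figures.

Areal heat capacity C = ρ c_p D = 1020 × 3940 × 44.6 = 1.79×10^8 J/(m^2 K).
Relaxation time τ = C / λ = 1.79×10^8 / 23.9 = 7.50×10^6 s.
In days: 7.50×10^6 s / (86400 s/day) = 86.8 days.

87 days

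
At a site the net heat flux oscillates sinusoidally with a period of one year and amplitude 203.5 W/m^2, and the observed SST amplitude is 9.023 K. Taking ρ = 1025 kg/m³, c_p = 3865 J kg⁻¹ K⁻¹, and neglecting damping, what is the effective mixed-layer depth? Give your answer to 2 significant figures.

29 m

ω = 2π / 3.15×10^7 s = 1.99×10^-7 s⁻¹.
Required C = F₀ / (A ω) = 203.5 / (9.023 × 1.99×10^-7) = 1.13×10^8 J/(m²·K).
D = C / (ρ c_p) = 1.13×10^8 / (1025 × 3865) = 28.6 m.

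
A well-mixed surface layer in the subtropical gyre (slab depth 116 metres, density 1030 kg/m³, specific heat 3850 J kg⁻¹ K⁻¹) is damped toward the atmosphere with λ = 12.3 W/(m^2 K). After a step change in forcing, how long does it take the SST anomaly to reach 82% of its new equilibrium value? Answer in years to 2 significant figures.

2.0 years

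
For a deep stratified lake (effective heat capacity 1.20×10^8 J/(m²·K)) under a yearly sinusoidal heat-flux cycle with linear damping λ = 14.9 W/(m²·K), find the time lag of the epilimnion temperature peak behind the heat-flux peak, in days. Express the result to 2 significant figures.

59 days

Areal heat capacity C = 1.20×10^8 J/(m²·K) (given).
ω = 2π / 3.15×10^7 s = 1.99×10^-7 s⁻¹.
Phase lag φ = arctan(Cω/λ) = arctan(23.9/14.9) = 1.01 rad.
Time lag = φ / ω = 1.01 / 1.99×10^-7 = 5.09×10^6 s = 58.9 days.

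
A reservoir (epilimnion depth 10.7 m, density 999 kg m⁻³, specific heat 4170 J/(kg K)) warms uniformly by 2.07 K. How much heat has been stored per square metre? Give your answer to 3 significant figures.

Areal heat capacity C = ρ c_p D = 999 × 4170 × 10.7 = 4.46×10^7 J m⁻² K⁻¹.
ΔQ = C ΔT = 4.46×10^7 × 2.07 = 9.23×10^7 J/m².

9.23×10^7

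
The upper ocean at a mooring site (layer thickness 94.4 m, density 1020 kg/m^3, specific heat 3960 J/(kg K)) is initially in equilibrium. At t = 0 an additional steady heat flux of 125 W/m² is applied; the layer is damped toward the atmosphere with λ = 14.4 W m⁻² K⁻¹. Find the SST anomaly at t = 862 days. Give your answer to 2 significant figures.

Areal heat capacity C = ρ c_p D = 1020 × 3960 × 94.4 = 3.81×10^8 J m⁻² K⁻¹.
τ = C / λ = 3.81×10^8 / 14.4 = 2.65×10^7 s.
Equilibrium anomaly ΔT_eq = F / λ = 125 / 14.4 = 8.68 K.
t = 862 days = 7.45×10^7 s, so t/τ = 2.81.
ΔT(t) = ΔT_eq (1 − e^(−t/τ)) = 8.68 × (1 − e^−2.81) = 8.16 K.

8.2 K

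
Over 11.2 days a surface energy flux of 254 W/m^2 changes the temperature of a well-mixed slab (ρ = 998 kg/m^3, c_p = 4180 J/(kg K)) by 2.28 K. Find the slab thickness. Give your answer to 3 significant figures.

25.8 m

Heat input Q = F Δt = 254 × 9.68×10^5 s = 2.46×10^8 J/m².
Required areal heat capacity C = Q / ΔT = 1.08×10^8 J/(m²·K).
Depth D = C / (ρ c_p) = 1.08×10^8 / (998 × 4180) = 25.8 m.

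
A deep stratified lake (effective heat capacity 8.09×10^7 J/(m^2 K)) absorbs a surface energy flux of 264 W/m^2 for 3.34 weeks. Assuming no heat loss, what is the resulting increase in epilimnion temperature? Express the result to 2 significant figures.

Areal heat capacity C = 8.09×10^7 J/(m^2 K) (given).
Net heat input Q = F Δt = 264 × (3.34 weeks × 6.048×10^5 s/week) = 5.33×10^8 J/m².
ΔT = Q / C = 5.33×10^8 / 8.09×10^7 = 6.59 K.

6.6 K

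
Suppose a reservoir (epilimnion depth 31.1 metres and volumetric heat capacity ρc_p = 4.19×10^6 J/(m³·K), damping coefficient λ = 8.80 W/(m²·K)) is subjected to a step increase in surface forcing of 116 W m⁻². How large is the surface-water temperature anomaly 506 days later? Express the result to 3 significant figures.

Areal heat capacity C = ρc_p × D = 4.19×10^6 × 31.1 = 1.30×10^8 J/(m^2 K).
τ = C / λ = 1.30×10^8 / 8.80 = 1.48×10^7 s.
Equilibrium anomaly ΔT_eq = F / λ = 116 / 8.80 = 13.2 K.
t = 506 days = 4.37×10^7 s, so t/τ = 2.95.
ΔT(t) = ΔT_eq (1 − e^(−t/τ)) = 13.2 × (1 − e^−2.95) = 12.5 K.

12.5 K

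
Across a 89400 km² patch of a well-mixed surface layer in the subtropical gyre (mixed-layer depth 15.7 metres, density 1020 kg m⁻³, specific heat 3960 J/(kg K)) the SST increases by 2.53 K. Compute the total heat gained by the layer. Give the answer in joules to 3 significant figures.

1.43×10^19 J

Areal heat capacity C = ρ c_p D = 1020 × 3960 × 15.7 = 6.34×10^7 J/(m²·K).
Heat per unit area: q = C ΔT = 6.34×10^7 × 2.53 = 1.60×10^8 J/m².
Total heat: Q = q × A = 1.60×10^8 × (89400 × 10⁶ m²) = 1.43×10^19 J.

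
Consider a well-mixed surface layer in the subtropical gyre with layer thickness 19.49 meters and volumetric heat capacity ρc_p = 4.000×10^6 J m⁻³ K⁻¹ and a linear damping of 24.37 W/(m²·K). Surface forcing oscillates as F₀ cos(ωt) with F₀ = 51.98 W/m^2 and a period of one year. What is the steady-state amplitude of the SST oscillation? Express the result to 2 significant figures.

Areal heat capacity C = ρc_p × D = 4.000×10^6 × 19.49 = 7.80×10^7 J/(m²·K).
Angular frequency ω = 2π / T = 2π / 3.15×10^7 s = 1.99×10^-7 s⁻¹.
√((Cω)² + λ²) = √((15.5)² + 24.37²) = 28.9 W/(m²·K).
Amplitude A = F₀ / √((Cω)²+λ²) = 51.98 / 28.9 = 1.80 K.

1.8 K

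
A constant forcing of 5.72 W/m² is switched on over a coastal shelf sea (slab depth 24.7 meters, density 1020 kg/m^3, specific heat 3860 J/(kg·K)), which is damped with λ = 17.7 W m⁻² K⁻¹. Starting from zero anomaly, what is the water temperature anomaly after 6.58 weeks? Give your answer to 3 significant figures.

Areal heat capacity C = ρ c_p D = 1020 × 3860 × 24.7 = 9.72×10^7 J/(m²·K).
τ = C / λ = 9.72×10^7 / 17.7 = 5.49×10^6 s.
Equilibrium anomaly ΔT_eq = F / λ = 5.72 / 17.7 = 0.323 K.
t = 6.58 weeks = 3.98×10^6 s, so t/τ = 0.724.
ΔT(t) = ΔT_eq (1 − e^(−t/τ)) = 0.323 × (1 − e^−0.724) = 0.167 K.

0.167 K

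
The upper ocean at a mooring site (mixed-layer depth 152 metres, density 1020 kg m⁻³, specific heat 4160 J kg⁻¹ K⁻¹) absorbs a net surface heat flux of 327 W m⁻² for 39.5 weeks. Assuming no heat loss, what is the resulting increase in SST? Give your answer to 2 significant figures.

Areal heat capacity C = ρ c_p D = 1020 × 4160 × 152 = 6.45×10^8 J/(m²·K).
Net heat input Q = F Δt = 327 × (39.5 weeks × 6.048×10^5 s/week) = 7.81×10^9 J/m².
ΔT = Q / C = 7.81×10^9 / 6.45×10^8 = 12.1 K.

12 K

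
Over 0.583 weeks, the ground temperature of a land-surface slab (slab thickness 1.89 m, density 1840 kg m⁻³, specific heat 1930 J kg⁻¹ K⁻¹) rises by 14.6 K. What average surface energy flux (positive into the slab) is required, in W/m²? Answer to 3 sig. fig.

278

Areal heat capacity C = ρ c_p D = 1840 × 1930 × 1.89 = 6.71×10^6 J/(m²·K).
Required heat per unit area: Q = C ΔT = 6.71×10^6 × 14.6 = 9.80×10^7 J/m².
Flux F = Q / Δt = 9.80×10^7 / 3.53×10^5 s = 278 W/m².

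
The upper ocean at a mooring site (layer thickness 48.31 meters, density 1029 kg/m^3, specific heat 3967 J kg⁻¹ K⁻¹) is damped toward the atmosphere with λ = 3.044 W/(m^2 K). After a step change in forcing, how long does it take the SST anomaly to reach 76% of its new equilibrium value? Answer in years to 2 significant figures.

2.9 years

Areal heat capacity C = ρ c_p D = 1029 × 3967 × 48.31 = 1.97×10^8 J/(m²·K).
τ = C / λ = 1.97×10^8 / 3.044 = 6.48×10^7 s.
Fraction reached: 1 − e^(−t/τ) = 0.76 ⇒ t = −τ ln(1 − 0.76) = τ × 1.43.
t = 9.25×10^7 s = 2.93 years.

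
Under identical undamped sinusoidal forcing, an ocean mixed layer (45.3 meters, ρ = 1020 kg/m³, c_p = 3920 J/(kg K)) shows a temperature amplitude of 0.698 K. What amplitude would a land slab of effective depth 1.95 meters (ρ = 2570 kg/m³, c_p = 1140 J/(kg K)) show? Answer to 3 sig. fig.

C_ocean = 1.81×10^8 J/(m²·K); C_land = 5.71×10^6 J/(m²·K).
A ∝ 1/C ⇒ A_land = A_ocean × C_ocean/C_land = 0.698 × 31.7 = 22.1 K.

22.1 K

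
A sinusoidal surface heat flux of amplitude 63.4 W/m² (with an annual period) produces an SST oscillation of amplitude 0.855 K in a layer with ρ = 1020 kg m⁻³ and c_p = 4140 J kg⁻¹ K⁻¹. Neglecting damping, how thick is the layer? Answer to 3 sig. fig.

ω = 2π / 3.15×10^7 s = 1.99×10^-7 s⁻¹.
Required C = F₀ / (A ω) = 63.4 / (0.855 × 1.99×10^-7) = 3.72×10^8 J/(m²·K).
D = C / (ρ c_p) = 3.72×10^8 / (1020 × 4140) = 88.1 m.

88.1 m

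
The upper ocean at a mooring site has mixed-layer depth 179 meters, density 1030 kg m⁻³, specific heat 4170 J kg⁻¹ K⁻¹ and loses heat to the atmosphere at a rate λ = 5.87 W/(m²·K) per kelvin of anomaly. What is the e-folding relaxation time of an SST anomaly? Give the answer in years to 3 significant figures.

4.15 years

Areal heat capacity C = ρ c_p D = 1030 × 4170 × 179 = 7.69×10^8 J/(m²·K).
Relaxation time τ = C / λ = 7.69×10^8 / 5.87 = 1.31×10^8 s.
In years: 1.31×10^8 s / (3.156×10^7 s/year) = 4.15 years.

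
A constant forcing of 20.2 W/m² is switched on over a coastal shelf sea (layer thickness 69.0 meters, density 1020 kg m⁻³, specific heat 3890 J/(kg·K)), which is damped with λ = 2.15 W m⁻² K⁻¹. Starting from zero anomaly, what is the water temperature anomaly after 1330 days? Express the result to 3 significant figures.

5.58 K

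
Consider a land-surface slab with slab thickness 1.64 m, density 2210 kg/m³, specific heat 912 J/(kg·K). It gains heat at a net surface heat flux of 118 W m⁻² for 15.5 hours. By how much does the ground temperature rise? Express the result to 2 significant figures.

Areal heat capacity C = ρ c_p D = 2210 × 912 × 1.64 = 3.31×10^6 J/(m²·K).
Net heat input Q = F Δt = 118 × (15.5 hours × 3600 s/hour) = 6.58×10^6 J/m².
ΔT = Q / C = 6.58×10^6 / 3.31×10^6 = 1.99 K.

2.0 K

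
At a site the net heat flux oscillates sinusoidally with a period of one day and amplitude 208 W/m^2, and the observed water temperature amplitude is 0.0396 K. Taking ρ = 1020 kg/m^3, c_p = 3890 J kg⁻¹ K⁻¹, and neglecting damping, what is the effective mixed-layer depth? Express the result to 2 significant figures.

18 m

ω = 2π / 86400 s = 7.27×10^-5 s⁻¹.
Required C = F₀ / (A ω) = 208 / (0.0396 × 7.27×10^-5) = 7.22×10^7 J/(m²·K).
D = C / (ρ c_p) = 7.22×10^7 / (1020 × 3890) = 18.2 m.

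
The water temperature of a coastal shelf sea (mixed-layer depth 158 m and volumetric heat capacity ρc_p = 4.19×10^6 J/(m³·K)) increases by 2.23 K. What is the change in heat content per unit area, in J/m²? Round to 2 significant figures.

1.5×10^9

Areal heat capacity C = ρc_p × D = 4.19×10^6 × 158 = 6.62×10^8 J m⁻² K⁻¹.
ΔQ = C ΔT = 6.62×10^8 × 2.23 = 1.48×10^9 J/m².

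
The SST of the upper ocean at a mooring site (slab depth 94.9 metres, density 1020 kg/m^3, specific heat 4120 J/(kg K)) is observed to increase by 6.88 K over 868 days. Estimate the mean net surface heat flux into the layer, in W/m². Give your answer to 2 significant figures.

37

Areal heat capacity C = ρ c_p D = 1020 × 4120 × 94.9 = 3.99×10^8 J/(m^2 K).
Required heat per unit area: Q = C ΔT = 3.99×10^8 × 6.88 = 2.74×10^9 J/m².
Flux F = Q / Δt = 2.74×10^9 / 7.50×10^7 s = 36.6 W/m².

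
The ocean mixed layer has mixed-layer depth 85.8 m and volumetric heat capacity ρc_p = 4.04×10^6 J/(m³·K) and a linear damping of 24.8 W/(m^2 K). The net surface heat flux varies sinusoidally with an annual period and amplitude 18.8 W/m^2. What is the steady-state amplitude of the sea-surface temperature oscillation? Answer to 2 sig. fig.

0.26 K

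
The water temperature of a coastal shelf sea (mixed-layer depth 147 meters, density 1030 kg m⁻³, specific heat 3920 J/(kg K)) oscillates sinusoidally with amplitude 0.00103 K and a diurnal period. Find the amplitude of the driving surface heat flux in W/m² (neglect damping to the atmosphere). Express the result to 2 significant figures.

44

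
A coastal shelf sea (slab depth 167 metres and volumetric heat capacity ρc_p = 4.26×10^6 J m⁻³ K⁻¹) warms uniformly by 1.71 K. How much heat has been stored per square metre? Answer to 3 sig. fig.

1.22×10^9

Areal heat capacity C = ρc_p × D = 4.26×10^6 × 167 = 7.11×10^8 J/(m^2 K).
ΔQ = C ΔT = 7.11×10^8 × 1.71 = 1.22×10^9 J/m².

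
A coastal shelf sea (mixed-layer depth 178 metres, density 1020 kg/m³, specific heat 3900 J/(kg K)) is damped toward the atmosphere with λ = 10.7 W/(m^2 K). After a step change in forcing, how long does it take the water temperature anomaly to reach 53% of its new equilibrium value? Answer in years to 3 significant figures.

1.58 years

Areal heat capacity C = ρ c_p D = 1020 × 3900 × 178 = 7.08×10^8 J m⁻² K⁻¹.
τ = C / λ = 7.08×10^8 / 10.7 = 6.62×10^7 s.
Fraction reached: 1 − e^(−t/τ) = 0.53 ⇒ t = −τ ln(1 − 0.53) = τ × 0.755.
t = 5.00×10^7 s = 1.58 years.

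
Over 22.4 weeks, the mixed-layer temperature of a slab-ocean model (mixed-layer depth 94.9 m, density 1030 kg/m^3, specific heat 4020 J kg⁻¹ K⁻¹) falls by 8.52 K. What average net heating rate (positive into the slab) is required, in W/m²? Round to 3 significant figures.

-247

Areal heat capacity C = ρ c_p D = 1030 × 4020 × 94.9 = 3.93×10^8 J/(m²·K).
Required heat per unit area: Q = C ΔT = 3.93×10^8 × -8.52 = -3.35×10^9 J/m².
Flux F = Q / Δt = -3.35×10^9 / 1.35×10^7 s = -247 W/m².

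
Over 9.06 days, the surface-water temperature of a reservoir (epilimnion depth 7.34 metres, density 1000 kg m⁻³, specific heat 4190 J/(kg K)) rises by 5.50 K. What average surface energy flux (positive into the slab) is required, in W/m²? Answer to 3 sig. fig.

216

Areal heat capacity C = ρ c_p D = 1000 × 4190 × 7.34 = 3.08×10^7 J/(m²·K).
Required heat per unit area: Q = C ΔT = 3.08×10^7 × 5.50 = 1.69×10^8 J/m².
Flux F = Q / Δt = 1.69×10^8 / 7.83×10^5 s = 216 W/m².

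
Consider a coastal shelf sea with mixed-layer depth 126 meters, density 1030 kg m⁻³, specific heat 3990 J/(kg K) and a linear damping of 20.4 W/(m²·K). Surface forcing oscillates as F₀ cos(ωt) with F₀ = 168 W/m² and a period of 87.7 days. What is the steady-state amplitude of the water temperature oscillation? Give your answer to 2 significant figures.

0.39 K

Areal heat capacity C = ρ c_p D = 1030 × 3990 × 126 = 5.18×10^8 J/(m²·K).
Angular frequency ω = 2π / T = 2π / 7.58×10^6 s = 8.29×10^-7 s⁻¹.
√((Cω)² + λ²) = √((429)² + 20.4²) = 430 W/(m²·K).
Amplitude A = F₀ / √((Cω)²+λ²) = 168 / 430 = 0.391 K.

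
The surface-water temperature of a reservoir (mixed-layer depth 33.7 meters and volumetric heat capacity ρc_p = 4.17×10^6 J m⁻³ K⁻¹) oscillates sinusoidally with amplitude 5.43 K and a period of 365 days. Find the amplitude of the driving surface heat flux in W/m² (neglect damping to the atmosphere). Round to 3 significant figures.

152

Areal heat capacity C = ρc_p × D = 4.17×10^6 × 33.7 = 1.41×10^8 J m⁻² K⁻¹.
ω = 2π / 3.15×10^7 s = 1.99×10^-7 s⁻¹.
Cω = 1.41×10^8 × 1.99×10^-7 = 28.0 W/(m²·K).
F₀ = A × Cω = 5.43 × 28.0 = 152 W/m².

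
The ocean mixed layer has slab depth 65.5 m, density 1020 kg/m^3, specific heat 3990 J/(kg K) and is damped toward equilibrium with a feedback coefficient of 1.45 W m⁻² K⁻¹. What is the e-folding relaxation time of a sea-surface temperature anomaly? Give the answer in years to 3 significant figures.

5.83 years

Areal heat capacity C = ρ c_p D = 1020 × 3990 × 65.5 = 2.67×10^8 J/(m^2 K).
Relaxation time τ = C / λ = 2.67×10^8 / 1.45 = 1.84×10^8 s.
In years: 1.84×10^8 s / (3.156×10^7 s/year) = 5.83 years.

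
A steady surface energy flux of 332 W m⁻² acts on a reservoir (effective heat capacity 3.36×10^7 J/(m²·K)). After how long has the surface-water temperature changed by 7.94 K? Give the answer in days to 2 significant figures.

9.3 days

Areal heat capacity C = 3.36×10^7 J/(m²·K) (given).
Time required: Δt = C ΔT / F = 3.36×10^7 × 7.94 / 332 = 8.04×10^5 s.
In days: 8.04×10^5 s / (86400 s/day) = 9.30 days.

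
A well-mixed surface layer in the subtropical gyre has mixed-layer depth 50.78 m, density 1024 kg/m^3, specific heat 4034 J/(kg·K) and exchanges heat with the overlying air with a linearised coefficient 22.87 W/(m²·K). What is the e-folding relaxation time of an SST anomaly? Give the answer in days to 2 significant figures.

Areal heat capacity C = ρ c_p D = 1024 × 4034 × 50.78 = 2.10×10^8 J/(m²·K).
Relaxation time τ = C / λ = 2.10×10^8 / 22.87 = 9.17×10^6 s.
In days: 9.17×10^6 s / (86400 s/day) = 106 days.

110 days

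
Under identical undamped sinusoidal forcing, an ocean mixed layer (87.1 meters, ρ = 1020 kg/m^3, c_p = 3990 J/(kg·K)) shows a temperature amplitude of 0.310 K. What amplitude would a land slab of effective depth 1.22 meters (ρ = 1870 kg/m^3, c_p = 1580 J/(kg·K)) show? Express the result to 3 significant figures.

C_ocean = 3.54×10^8 J/(m²·K); C_land = 3.60×10^6 J/(m²·K).
A ∝ 1/C ⇒ A_land = A_ocean × C_ocean/C_land = 0.310 × 98.3 = 30.5 K.

30.5 K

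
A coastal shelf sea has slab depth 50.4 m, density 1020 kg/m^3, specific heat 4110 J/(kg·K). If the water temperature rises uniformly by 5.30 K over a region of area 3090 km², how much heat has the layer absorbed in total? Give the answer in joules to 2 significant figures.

Areal heat capacity C = ρ c_p D = 1020 × 4110 × 50.4 = 2.11×10^8 J/(m²·K).
Heat per unit area: q = C ΔT = 2.11×10^8 × 5.30 = 1.12×10^9 J/m².
Total heat: Q = q × A = 1.12×10^9 × (3090 × 10⁶ m²) = 3.46×10^18 J.

3.5×10^18 J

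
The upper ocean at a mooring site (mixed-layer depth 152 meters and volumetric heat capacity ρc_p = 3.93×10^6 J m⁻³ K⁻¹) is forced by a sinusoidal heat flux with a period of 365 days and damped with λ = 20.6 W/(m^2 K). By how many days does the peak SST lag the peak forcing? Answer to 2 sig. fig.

81 days

Areal heat capacity C = ρc_p × D = 3.93×10^6 × 152 = 5.97×10^8 J/(m²·K).
ω = 2π / 3.15×10^7 s = 1.99×10^-7 s⁻¹.
Phase lag φ = arctan(Cω/λ) = arctan(119/20.6) = 1.40 rad.
Time lag = φ / ω = 1.40 / 1.99×10^-7 = 7.02×10^6 s = 81.3 days.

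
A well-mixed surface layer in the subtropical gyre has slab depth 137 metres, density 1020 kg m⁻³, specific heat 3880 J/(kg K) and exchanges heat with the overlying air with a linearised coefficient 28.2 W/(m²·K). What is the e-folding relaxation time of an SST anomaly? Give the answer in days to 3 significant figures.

Areal heat capacity C = ρ c_p D = 1020 × 3880 × 137 = 5.42×10^8 J/(m^2 K).
Relaxation time τ = C / λ = 5.42×10^8 / 28.2 = 1.92×10^7 s.
In days: 1.92×10^7 s / (86400 s/day) = 223 days.

223 days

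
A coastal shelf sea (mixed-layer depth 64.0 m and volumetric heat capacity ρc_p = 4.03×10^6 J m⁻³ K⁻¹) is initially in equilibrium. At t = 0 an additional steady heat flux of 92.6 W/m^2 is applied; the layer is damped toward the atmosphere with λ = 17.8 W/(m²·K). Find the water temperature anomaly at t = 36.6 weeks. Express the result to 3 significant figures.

4.07 K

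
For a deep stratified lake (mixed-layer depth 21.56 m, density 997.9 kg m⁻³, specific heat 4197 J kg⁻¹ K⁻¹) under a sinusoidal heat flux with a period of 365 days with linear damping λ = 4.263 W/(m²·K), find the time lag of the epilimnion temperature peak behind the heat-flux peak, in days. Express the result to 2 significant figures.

78 days

Areal heat capacity C = ρ c_p D = 997.9 × 4197 × 21.56 = 9.03×10^7 J m⁻² K⁻¹.
ω = 2π / 3.15×10^7 s = 1.99×10^-7 s⁻¹.
Phase lag φ = arctan(Cω/λ) = arctan(18.0/4.263) = 1.34 rad.
Time lag = φ / ω = 1.34 / 1.99×10^-7 = 6.72×10^6 s = 77.7 days.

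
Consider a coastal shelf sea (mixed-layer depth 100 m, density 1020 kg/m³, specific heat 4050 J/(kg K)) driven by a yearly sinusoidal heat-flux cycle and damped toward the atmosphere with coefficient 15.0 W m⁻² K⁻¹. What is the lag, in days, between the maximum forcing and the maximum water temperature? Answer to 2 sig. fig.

Areal heat capacity C = ρ c_p D = 1020 × 4050 × 100 = 4.13×10^8 J/(m²·K).
ω = 2π / 3.15×10^7 s = 1.99×10^-7 s⁻¹.
Phase lag φ = arctan(Cω/λ) = arctan(82.3/15.0) = 1.39 rad.
Time lag = φ / ω = 1.39 / 1.99×10^-7 = 6.98×10^6 s = 80.8 days.

81 days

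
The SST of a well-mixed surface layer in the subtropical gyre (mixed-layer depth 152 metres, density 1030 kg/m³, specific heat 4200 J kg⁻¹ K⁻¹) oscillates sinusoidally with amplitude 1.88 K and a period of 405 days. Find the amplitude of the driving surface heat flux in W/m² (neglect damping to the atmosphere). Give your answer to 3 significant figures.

Areal heat capacity C = ρ c_p D = 1030 × 4200 × 152 = 6.58×10^8 J/(m^2 K).
ω = 2π / 3.50×10^7 s = 1.80×10^-7 s⁻¹.
Cω = 6.58×10^8 × 1.80×10^-7 = 118 W/(m²·K).
F₀ = A × Cω = 1.88 × 118 = 222 W/m².

222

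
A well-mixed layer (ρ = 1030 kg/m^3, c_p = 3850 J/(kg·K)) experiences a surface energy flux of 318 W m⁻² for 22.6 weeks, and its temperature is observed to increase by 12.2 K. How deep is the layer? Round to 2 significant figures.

90 m

Heat input Q = F Δt = 318 × 1.37×10^7 s = 4.35×10^9 J/m².
Required areal heat capacity C = Q / ΔT = 3.56×10^8 J/(m²·K).
Depth D = C / (ρ c_p) = 3.56×10^8 / (1030 × 3850) = 89.8 m.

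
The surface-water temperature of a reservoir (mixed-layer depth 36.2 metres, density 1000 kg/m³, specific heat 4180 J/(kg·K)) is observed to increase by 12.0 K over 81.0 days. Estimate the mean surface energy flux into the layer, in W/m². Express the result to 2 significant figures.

260

Areal heat capacity C = ρ c_p D = 1000 × 4180 × 36.2 = 1.51×10^8 J/(m²·K).
Required heat per unit area: Q = C ΔT = 1.51×10^8 × 12.0 = 1.82×10^9 J/m².
Flux F = Q / Δt = 1.82×10^9 / 7.00×10^6 s = 259 W/m².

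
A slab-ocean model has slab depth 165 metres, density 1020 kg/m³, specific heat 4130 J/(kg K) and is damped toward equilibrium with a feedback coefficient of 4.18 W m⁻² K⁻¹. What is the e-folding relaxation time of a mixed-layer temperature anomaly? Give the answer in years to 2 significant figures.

Areal heat capacity C = ρ c_p D = 1020 × 4130 × 165 = 6.95×10^8 J/(m^2 K).
Relaxation time τ = C / λ = 6.95×10^8 / 4.18 = 1.66×10^8 s.
In years: 1.66×10^8 s / (3.156×10^7 s/year) = 5.27 years.

5.3 years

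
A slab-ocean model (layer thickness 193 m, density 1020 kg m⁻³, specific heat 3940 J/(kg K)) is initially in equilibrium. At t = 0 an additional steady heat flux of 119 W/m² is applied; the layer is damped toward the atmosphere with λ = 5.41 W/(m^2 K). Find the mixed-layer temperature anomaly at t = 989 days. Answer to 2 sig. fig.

9.9 K

Areal heat capacity C = ρ c_p D = 1020 × 3940 × 193 = 7.76×10^8 J/(m²·K).
τ = C / λ = 7.76×10^8 / 5.41 = 1.43×10^8 s.
Equilibrium anomaly ΔT_eq = F / λ = 119 / 5.41 = 22.0 K.
t = 989 days = 8.54×10^7 s, so t/τ = 0.596.
ΔT(t) = ΔT_eq (1 − e^(−t/τ)) = 22.0 × (1 − e^−0.596) = 9.88 K.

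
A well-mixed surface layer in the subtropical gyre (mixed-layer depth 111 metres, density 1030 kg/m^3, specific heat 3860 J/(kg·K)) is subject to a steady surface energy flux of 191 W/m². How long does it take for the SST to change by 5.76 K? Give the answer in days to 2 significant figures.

150 days

Areal heat capacity C = ρ c_p D = 1030 × 3860 × 111 = 4.41×10^8 J m⁻² K⁻¹.
Time required: Δt = C ΔT / F = 4.41×10^8 × 5.76 / 191 = 1.33×10^7 s.
In days: 1.33×10^7 s / (86400 s/day) = 154 days.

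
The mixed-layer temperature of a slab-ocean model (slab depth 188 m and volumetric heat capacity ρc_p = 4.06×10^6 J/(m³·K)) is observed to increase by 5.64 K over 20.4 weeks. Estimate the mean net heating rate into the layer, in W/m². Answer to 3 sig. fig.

349

Areal heat capacity C = ρc_p × D = 4.06×10^6 × 188 = 7.63×10^8 J/(m²·K).
Required heat per unit area: Q = C ΔT = 7.63×10^8 × 5.64 = 4.30×10^9 J/m².
Flux F = Q / Δt = 4.30×10^9 / 1.23×10^7 s = 349 W/m².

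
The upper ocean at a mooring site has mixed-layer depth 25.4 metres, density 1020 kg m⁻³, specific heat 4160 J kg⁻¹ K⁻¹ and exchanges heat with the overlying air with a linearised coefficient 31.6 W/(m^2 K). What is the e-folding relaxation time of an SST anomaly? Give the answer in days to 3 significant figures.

Areal heat capacity C = ρ c_p D = 1020 × 4160 × 25.4 = 1.08×10^8 J/(m²·K).
Relaxation time τ = C / λ = 1.08×10^8 / 31.6 = 3.41×10^6 s.
In days: 3.41×10^6 s / (86400 s/day) = 39.5 days.

39.5 days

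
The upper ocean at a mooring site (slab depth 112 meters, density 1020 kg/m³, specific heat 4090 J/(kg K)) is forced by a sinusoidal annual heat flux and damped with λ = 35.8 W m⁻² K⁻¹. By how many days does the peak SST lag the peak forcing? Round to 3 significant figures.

69.9 days

Areal heat capacity C = ρ c_p D = 1020 × 4090 × 112 = 4.67×10^8 J m⁻² K⁻¹.
ω = 2π / 3.15×10^7 s = 1.99×10^-7 s⁻¹.
Phase lag φ = arctan(Cω/λ) = arctan(93.1/35.8) = 1.20 rad.
Time lag = φ / ω = 1.20 / 1.99×10^-7 = 6.04×10^6 s = 69.9 days.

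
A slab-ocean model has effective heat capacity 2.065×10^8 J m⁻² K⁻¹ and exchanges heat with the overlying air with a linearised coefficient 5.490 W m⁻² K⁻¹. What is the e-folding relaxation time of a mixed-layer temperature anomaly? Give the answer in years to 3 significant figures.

Areal heat capacity C = 2.065×10^8 J m⁻² K⁻¹ (given).
Relaxation time τ = C / λ = 2.06×10^8 / 5.490 = 3.76×10^7 s.
In years: 3.76×10^7 s / (3.156×10^7 s/year) = 1.19 years.

1.19 years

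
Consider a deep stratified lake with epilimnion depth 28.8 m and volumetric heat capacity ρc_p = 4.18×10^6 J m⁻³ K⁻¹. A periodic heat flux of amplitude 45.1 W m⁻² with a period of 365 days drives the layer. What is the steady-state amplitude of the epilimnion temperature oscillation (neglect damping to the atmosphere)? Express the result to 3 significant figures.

Areal heat capacity C = ρc_p × D = 4.18×10^6 × 28.8 = 1.20×10^8 J m⁻² K⁻¹.
Angular frequency ω = 2π / T = 2π / 3.15×10^7 s = 1.99×10^-7 s⁻¹.
Cω = 1.20×10^8 × 1.99×10^-7 = 24.0 W/(m²·K).
Amplitude A = F₀ / (Cω) = 45.1 / 24.0 = 1.88 K.

1.88 K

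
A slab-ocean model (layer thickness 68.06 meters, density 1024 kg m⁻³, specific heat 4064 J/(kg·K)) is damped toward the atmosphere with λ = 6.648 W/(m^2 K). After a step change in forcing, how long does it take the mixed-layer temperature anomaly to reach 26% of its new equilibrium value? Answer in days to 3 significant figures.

Areal heat capacity C = ρ c_p D = 1024 × 4064 × 68.06 = 2.83×10^8 J/(m²·K).
τ = C / λ = 2.83×10^8 / 6.648 = 4.26×10^7 s.
Fraction reached: 1 − e^(−t/τ) = 0.26 ⇒ t = −τ ln(1 − 0.26) = τ × 0.301.
t = 1.28×10^7 s = 148 days.

148 days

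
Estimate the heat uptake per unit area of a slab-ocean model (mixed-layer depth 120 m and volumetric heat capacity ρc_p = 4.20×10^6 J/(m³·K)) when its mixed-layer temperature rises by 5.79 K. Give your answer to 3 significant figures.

2.92×10^9

Areal heat capacity C = ρc_p × D = 4.20×10^6 × 120 = 5.04×10^8 J/(m²·K).
ΔQ = C ΔT = 5.04×10^8 × 5.79 = 2.92×10^9 J/m².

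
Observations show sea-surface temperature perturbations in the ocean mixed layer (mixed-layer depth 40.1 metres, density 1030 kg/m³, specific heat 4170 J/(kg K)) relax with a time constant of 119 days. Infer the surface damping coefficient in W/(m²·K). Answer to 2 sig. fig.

17

Areal heat capacity C = ρ c_p D = 1030 × 4170 × 40.1 = 1.72×10^8 J/(m²·K).
τ = 119 days = 1.03×10^7 s.
λ = C / τ = 1.72×10^8 / 1.03×10^7 = 16.8 W/(m²·K).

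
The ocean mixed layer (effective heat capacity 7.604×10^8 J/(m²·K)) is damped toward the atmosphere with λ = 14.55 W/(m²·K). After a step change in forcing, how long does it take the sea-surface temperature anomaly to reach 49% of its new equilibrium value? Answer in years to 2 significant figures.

1.1 years

Areal heat capacity C = 7.604×10^8 J/(m²·K) (given).
τ = C / λ = 7.60×10^8 / 14.55 = 5.23×10^7 s.
Fraction reached: 1 − e^(−t/τ) = 0.49 ⇒ t = −τ ln(1 − 0.49) = τ × 0.673.
t = 3.52×10^7 s = 1.12 years.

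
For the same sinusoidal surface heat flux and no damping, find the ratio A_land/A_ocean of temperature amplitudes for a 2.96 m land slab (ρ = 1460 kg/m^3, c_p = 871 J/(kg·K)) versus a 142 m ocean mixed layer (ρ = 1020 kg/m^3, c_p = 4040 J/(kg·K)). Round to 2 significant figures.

160

C_ocean = 1020 × 4040 × 142 = 5.85×10^8 J/(m²·K).
C_land = 1460 × 871 × 2.96 = 3.76×10^6 J/(m²·K).
Undamped amplitude ∝ 1/C, so A_land/A_ocean = C_ocean/C_land = 155.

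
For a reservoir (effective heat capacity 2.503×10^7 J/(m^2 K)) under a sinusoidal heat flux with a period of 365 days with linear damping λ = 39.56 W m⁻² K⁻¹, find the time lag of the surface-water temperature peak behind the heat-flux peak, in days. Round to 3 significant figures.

7.28 days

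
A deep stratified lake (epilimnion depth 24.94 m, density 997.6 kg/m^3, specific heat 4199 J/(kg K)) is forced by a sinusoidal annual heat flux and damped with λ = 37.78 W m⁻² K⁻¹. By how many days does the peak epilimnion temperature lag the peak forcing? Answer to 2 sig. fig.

29 days

Areal heat capacity C = ρ c_p D = 997.6 × 4199 × 24.94 = 1.04×10^8 J/(m^2 K).
ω = 2π / 3.15×10^7 s = 1.99×10^-7 s⁻¹.
Phase lag φ = arctan(Cω/λ) = arctan(20.8/37.78) = 0.504 rad.
Time lag = φ / ω = 0.504 / 1.99×10^-7 = 2.53×10^6 s = 29.3 days.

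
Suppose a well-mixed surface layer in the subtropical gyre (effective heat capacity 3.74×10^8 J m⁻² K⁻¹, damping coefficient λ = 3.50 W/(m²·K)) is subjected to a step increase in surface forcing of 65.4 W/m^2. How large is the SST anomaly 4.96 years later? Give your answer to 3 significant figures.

14.4 K

Areal heat capacity C = 3.74×10^8 J m⁻² K⁻¹ (given).
τ = C / λ = 3.74×10^8 / 3.50 = 1.07×10^8 s.
Equilibrium anomaly ΔT_eq = F / λ = 65.4 / 3.50 = 18.7 K.
t = 4.96 years = 1.57×10^8 s, so t/τ = 1.46.
ΔT(t) = ΔT_eq (1 − e^(−t/τ)) = 18.7 × (1 − e^−1.46) = 14.4 K.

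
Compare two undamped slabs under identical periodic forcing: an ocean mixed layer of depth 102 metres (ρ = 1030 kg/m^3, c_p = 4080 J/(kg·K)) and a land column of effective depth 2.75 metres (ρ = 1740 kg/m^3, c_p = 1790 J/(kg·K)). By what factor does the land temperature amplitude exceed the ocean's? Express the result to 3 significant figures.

50.0

C_ocean = 1030 × 4080 × 102 = 4.29×10^8 J/(m²·K).
C_land = 1740 × 1790 × 2.75 = 8.57×10^6 J/(m²·K).
Undamped amplitude ∝ 1/C, so A_land/A_ocean = C_ocean/C_land = 50.0.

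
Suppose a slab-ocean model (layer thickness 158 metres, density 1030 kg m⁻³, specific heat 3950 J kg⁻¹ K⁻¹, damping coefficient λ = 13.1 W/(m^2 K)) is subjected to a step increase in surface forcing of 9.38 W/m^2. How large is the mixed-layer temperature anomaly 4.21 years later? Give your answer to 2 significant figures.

0.67 K

Areal heat capacity C = ρ c_p D = 1030 × 3950 × 158 = 6.43×10^8 J m⁻² K⁻¹.
τ = C / λ = 6.43×10^8 / 13.1 = 4.91×10^7 s.
Equilibrium anomaly ΔT_eq = F / λ = 9.38 / 13.1 = 0.716 K.
t = 4.21 years = 1.33×10^8 s, so t/τ = 2.71.
ΔT(t) = ΔT_eq (1 − e^(−t/τ)) = 0.716 × (1 − e^−2.71) = 0.668 K.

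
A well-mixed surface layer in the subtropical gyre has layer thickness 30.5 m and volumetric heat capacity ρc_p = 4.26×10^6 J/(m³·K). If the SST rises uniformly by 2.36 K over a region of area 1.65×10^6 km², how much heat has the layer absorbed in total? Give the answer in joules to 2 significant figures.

Areal heat capacity C = ρc_p × D = 4.26×10^6 × 30.5 = 1.30×10^8 J/(m²·K).
Heat per unit area: q = C ΔT = 1.30×10^8 × 2.36 = 3.07×10^8 J/m².
Total heat: Q = q × A = 3.07×10^8 × (1.65×10^6 × 10⁶ m²) = 5.06×10^20 J.

5.1×10^20 J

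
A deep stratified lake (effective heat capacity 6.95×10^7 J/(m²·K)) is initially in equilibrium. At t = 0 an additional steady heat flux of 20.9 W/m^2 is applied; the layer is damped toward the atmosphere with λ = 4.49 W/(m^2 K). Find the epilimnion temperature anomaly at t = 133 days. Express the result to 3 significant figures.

2.44 K

Areal heat capacity C = 6.95×10^7 J/(m²·K) (given).
τ = C / λ = 6.95×10^7 / 4.49 = 1.55×10^7 s.
Equilibrium anomaly ΔT_eq = F / λ = 20.9 / 4.49 = 4.65 K.
t = 133 days = 1.15×10^7 s, so t/τ = 0.742.
ΔT(t) = ΔT_eq (1 − e^(−t/τ)) = 4.65 × (1 − e^−0.742) = 2.44 K.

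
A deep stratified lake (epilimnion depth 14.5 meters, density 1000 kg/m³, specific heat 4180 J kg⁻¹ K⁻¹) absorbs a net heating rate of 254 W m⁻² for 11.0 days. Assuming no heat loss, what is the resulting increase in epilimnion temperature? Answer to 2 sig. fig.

Areal heat capacity C = ρ c_p D = 1000 × 4180 × 14.5 = 6.06×10^7 J/(m^2 K).
Net heat input Q = F Δt = 254 × (11.0 days × 86400 s/day) = 2.41×10^8 J/m².
ΔT = Q / C = 2.41×10^8 / 6.06×10^7 = 3.98 K.

4.0 K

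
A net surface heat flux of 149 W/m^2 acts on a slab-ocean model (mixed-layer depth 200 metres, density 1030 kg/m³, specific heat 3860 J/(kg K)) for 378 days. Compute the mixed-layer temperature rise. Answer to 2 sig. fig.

Areal heat capacity C = ρ c_p D = 1030 × 3860 × 200 = 7.95×10^8 J m⁻² K⁻¹.
Net heat input Q = F Δt = 149 × (378 days × 86400 s/day) = 4.87×10^9 J/m².
ΔT = Q / C = 4.87×10^9 / 7.95×10^8 = 6.12 K.

6.1 K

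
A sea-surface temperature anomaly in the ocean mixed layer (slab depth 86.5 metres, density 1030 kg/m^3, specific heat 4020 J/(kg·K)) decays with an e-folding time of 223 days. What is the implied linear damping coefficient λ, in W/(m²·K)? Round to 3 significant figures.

Areal heat capacity C = ρ c_p D = 1030 × 4020 × 86.5 = 3.58×10^8 J m⁻² K⁻¹.
τ = 223 days = 1.93×10^7 s.
λ = C / τ = 3.58×10^8 / 1.93×10^7 = 18.6 W/(m²·K).

18.6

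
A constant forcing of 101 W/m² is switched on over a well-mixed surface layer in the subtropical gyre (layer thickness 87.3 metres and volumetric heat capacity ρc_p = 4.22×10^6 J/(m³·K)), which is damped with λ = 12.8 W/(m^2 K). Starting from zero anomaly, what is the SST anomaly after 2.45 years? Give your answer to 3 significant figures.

Areal heat capacity C = ρc_p × D = 4.22×10^6 × 87.3 = 3.68×10^8 J/(m²·K).
τ = C / λ = 3.68×10^8 / 12.8 = 2.88×10^7 s.
Equilibrium anomaly ΔT_eq = F / λ = 101 / 12.8 = 7.89 K.
t = 2.45 years = 7.73×10^7 s, so t/τ = 2.69.
ΔT(t) = ΔT_eq (1 − e^(−t/τ)) = 7.89 × (1 − e^−2.69) = 7.35 K.

7.35 K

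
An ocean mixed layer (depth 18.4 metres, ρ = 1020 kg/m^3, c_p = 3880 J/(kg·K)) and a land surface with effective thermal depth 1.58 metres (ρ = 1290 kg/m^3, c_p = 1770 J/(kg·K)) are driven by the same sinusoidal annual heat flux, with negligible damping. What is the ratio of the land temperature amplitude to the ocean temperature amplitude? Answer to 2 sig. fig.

C_ocean = 1020 × 3880 × 18.4 = 7.28×10^7 J/(m²·K).
C_land = 1290 × 1770 × 1.58 = 3.61×10^6 J/(m²·K).
Undamped amplitude ∝ 1/C, so A_land/A_ocean = C_ocean/C_land = 20.2.

20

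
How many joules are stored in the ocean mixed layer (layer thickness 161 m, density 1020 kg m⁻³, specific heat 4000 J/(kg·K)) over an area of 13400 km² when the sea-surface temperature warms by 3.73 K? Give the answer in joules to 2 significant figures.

3.3×10^19 J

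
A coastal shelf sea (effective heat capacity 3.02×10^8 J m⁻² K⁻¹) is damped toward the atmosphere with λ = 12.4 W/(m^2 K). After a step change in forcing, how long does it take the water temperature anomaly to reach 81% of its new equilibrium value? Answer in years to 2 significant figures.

1.3 years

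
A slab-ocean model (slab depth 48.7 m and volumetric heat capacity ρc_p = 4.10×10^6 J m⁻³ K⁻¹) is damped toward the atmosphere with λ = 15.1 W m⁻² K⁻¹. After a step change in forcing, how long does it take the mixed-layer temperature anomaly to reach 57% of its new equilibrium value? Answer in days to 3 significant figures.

129 days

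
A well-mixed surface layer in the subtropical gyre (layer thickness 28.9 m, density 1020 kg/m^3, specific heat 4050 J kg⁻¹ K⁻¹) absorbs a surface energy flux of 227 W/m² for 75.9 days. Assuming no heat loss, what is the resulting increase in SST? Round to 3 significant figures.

Areal heat capacity C = ρ c_p D = 1020 × 4050 × 28.9 = 1.19×10^8 J/(m²·K).
Net heat input Q = F Δt = 227 × (75.9 days × 86400 s/day) = 1.49×10^9 J/m².
ΔT = Q / C = 1.49×10^9 / 1.19×10^8 = 12.5 K.

12.5 K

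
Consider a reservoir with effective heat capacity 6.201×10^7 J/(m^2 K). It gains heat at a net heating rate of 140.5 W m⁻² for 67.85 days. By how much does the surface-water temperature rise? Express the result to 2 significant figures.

13 K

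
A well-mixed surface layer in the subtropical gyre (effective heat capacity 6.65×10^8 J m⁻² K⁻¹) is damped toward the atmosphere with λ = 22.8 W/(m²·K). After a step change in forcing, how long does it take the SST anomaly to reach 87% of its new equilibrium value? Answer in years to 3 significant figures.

1.89 years

Areal heat capacity C = 6.65×10^8 J m⁻² K⁻¹ (given).
τ = C / λ = 6.65×10^8 / 22.8 = 2.92×10^7 s.
Fraction reached: 1 − e^(−t/τ) = 0.87 ⇒ t = −τ ln(1 − 0.87) = τ × 2.04.
t = 5.95×10^7 s = 1.89 years.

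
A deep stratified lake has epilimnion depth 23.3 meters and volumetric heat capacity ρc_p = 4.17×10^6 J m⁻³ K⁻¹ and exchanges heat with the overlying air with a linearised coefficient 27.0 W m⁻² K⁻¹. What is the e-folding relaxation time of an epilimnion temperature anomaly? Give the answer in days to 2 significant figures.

Areal heat capacity C = ρc_p × D = 4.17×10^6 × 23.3 = 9.72×10^7 J m⁻² K⁻¹.
Relaxation time τ = C / λ = 9.72×10^7 / 27.0 = 3.60×10^6 s.
In days: 3.60×10^6 s / (86400 s/day) = 41.6 days.

42 days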